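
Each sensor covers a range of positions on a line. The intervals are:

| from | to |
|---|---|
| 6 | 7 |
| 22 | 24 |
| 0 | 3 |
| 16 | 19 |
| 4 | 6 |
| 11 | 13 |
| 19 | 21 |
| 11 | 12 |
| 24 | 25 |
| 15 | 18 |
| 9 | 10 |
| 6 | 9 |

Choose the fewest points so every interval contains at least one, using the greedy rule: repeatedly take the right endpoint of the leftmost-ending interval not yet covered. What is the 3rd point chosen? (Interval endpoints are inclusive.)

10

Sorted: [0,3] [4,6] [6,7] [6,9] [9,10] [11,12] [11,13] [15,18] [16,19] [19,21] [22,24] [24,25]
{[0,3]} hit by 3; {[4,6],[6,7],[6,9]} hit by 6; {[9,10]} hit by 10; {[11,12],[11,13]} hit by 12; {[15,18],[16,19]} hit by 18; {[19,21]} hit by 21; {[22,24],[24,25]} hit by 24.
Points: 3, 6, 10, 12, 18, 21, 24 (7 total).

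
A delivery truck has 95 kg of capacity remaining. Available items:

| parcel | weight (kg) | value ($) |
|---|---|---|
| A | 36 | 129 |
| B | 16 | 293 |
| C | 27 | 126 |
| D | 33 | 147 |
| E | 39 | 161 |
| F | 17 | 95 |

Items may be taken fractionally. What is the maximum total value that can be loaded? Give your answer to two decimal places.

Greedy by value/weight ratio, highest first.
Ratios (sorted): B 18.31, F 5.59, C 4.67, D 4.45, E 4.13, A 3.58
take B (16 @ 293); take F (17 @ 95); take C (27 @ 126); take D (33 @ 147); take 2/39 of E → 8.26. Capacity used 95/95.
Total value = 669.26

669.26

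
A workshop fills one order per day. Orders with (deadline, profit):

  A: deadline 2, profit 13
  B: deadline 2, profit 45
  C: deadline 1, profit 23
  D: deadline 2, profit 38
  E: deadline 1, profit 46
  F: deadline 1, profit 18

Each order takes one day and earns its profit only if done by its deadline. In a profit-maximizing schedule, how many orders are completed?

2

Sort by profit descending; place each in the latest free slot ≤ its deadline.
Profit order: E=46 B=45 D=38 C=23 F=18 A=13
Assign: E→slot 1, B→slot 2, D skipped, C skipped, F skipped, A skipped.
Slots: [1:E] [2:B]
2 of 6 scheduled.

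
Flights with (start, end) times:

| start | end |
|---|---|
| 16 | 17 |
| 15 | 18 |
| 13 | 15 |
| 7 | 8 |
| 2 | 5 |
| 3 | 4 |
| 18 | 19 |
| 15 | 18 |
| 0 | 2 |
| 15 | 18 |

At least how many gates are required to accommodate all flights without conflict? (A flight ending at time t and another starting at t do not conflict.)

4

Events (time:±→running): 0:+→1 2:-→0 2:+→1 3:+→2 4:-→1 5:-→0 7:+→1 8:-→0 13:+→1 15:-→0 15:+→1 15:+→2 15:+→3 16:+→4 … peak 4.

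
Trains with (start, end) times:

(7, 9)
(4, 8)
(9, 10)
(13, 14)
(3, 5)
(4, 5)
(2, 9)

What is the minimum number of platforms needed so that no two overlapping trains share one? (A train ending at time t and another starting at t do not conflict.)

Events (time:±→running): 2:+→1 3:+→2 4:+→3 4:+→4 … peak 4.

4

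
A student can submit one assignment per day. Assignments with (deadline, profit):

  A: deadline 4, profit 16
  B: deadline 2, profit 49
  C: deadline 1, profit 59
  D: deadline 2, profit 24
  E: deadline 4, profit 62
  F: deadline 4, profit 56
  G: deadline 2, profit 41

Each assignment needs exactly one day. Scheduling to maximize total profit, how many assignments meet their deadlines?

4

Take jobs in profit order; each goes to the latest open slot no later than its deadline.
By profit: E(d4,62), C(d1,59), F(d4,56), B(d2,49), G(d2,41), D(d2,24), A(d4,16)
E→slot 4; C→slot 1; F→slot 3; B→slot 2; G skipped; D skipped; A skipped.
4 of 7 scheduled.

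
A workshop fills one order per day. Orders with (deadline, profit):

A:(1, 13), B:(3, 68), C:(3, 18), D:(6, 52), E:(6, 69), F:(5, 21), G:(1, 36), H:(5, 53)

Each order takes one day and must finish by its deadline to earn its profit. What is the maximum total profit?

299

Take jobs in profit order; each goes to the latest open slot no later than its deadline.
Profit order: E=69 B=68 H=53 D=52 G=36 F=21 C=18 A=13
Assign: E→slot 6, B→slot 3, H→slot 5, D→slot 4, G→slot 1, F→slot 2, C skipped, A skipped.
Slots: [1:G] [2:F] [3:B] [4:D] [5:H] [6:E]
Profit = 36 + 21 + 68 + 52 + 53 + 69 = 299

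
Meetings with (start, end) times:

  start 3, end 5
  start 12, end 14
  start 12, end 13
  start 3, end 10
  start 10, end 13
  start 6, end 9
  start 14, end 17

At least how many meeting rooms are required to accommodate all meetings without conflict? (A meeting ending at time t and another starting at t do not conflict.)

3

Count concurrent intervals with a sweep; the peak is the room count.
starts: [3, 3, 6, 10, 12, 12, 14]
ends:   [5, 9, 10, 13, 13, 14, 17]
s3→1 s3→2 e5→1 s6→2 e9→1 e10→0 s10→1 s12→2 s12→3  — peak 3.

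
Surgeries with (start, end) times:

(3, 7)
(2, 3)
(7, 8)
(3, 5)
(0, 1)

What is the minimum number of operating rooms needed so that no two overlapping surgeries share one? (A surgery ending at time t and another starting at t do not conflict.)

The answer is the maximum number of intervals overlapping at any instant.
Events (time:±→running): 0:+→1 1:-→0 2:+→1 3:-→0 3:+→1 3:+→2 … peak 2.

2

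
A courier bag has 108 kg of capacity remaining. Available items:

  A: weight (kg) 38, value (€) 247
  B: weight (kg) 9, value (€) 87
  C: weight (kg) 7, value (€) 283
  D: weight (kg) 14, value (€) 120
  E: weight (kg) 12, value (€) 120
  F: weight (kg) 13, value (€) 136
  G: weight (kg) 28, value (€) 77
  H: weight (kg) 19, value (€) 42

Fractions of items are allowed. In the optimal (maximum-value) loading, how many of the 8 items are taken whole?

6

Ratios (sorted): C 40.43, F 10.46, E 10.00, B 9.67, D 8.57, A 6.50, G 2.75, H 2.21
take C (7 @ 283); take F (13 @ 136); take E (12 @ 120); take B (9 @ 87); take D (14 @ 120); take A (38 @ 247); take 15/28 of G → 41.25. Capacity used 108/108.
6 item(s) taken whole; one partial (take 15/28 of G).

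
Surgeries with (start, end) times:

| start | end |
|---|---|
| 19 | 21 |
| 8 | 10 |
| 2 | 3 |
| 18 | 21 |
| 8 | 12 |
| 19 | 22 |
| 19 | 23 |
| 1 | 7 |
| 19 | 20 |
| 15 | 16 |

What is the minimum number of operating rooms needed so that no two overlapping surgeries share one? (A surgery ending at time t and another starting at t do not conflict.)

5

starts: [1, 2, 8, 8, 15, 18, 19, 19, 19, 19]
ends:   [3, 7, 10, 12, 16, 20, 21, 21, 22, 23]
s1→1 s2→2 e3→1 e7→0 s8→1 s8→2 e10→1 e12→0 s15→1 e16→0 s18→1 s19→2 s19→3 s19→4 s19→5  — peak 5.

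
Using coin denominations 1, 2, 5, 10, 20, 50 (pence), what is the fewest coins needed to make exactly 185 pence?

Greedy: take as many of the largest coin as possible, then repeat with the remainder.
185 = 3×50 + 1×20 + 1×10 + 1×5
Total coins = 3 + 1 + 1 + 1 = 6

6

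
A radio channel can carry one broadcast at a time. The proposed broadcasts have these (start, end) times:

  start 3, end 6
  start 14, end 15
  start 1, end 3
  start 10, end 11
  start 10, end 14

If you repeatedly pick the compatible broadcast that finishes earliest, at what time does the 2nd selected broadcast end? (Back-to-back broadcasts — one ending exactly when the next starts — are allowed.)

Greedy by earliest finish: after sorting by end time, pick each interval compatible with the last pick.
By end time: (1,3), (3,6), (10,11), (10,14), (14,15).
Pick (1,3); next start ≥ 3 → (3,6); next start ≥ 6 → (10,11); next start ≥ 11 → (14,15).
Selected: (1,3) (3,6) (10,11) (14,15)

6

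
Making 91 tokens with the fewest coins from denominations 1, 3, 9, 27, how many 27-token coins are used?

Use the largest denomination that fits, subtract, and repeat.
91 = 3×27 + 1×9 + 1×1
Count of 27: 3

3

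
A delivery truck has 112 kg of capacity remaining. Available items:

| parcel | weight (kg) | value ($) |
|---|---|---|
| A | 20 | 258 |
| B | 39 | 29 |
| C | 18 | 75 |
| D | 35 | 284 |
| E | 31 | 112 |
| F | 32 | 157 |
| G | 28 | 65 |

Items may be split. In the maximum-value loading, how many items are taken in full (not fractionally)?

Ratios (sorted): A 12.90, D 8.11, F 4.91, C 4.17, E 3.61, G 2.32, B 0.74
take A (20 @ 258); take D (35 @ 284); take F (32 @ 157); take C (18 @ 75); take 7/31 of E → 25.29. Capacity used 112/112.
4 item(s) taken whole; one partial (take 7/31 of E).

4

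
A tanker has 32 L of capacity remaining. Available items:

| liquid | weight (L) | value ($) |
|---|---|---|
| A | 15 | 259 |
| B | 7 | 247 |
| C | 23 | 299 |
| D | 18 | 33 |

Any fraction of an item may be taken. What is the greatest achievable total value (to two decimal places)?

Greedy by value/weight ratio, highest first.
Order: B (247/7=35.29) > A (259/15=17.27) > C (299/23=13.00) > D (33/18=1.83)
Fill: take B (7 @ 247) → take A (15 @ 259) → take 10/23 of C → 130.00; 32/32 used.
Total value = 636.00

636.00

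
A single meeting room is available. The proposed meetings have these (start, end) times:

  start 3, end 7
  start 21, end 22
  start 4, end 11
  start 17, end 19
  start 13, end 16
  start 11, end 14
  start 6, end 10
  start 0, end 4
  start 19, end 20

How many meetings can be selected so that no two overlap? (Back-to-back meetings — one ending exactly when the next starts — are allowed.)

6

Order by finish time; keep every interval that doesn't clash with the previous kept one.
Sorted by end: (0,4)  (3,7)  (6,10)  (4,11)  (11,14)  (13,16)  (17,19)  (19,20)  (21,22)
take (0,4); take (6,10); skip (4,11); take (11,14); take (17,19); take (19,20); take (21,22).
Selected 6 meetings.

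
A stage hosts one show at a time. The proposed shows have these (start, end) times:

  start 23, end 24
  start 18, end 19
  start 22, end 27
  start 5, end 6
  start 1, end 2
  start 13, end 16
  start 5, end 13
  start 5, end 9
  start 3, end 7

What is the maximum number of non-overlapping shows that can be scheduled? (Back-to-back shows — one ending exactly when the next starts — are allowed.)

Order by finish time; keep every interval that doesn't clash with the previous kept one.
By end time: (1,2), (5,6), (3,7), (5,9), (5,13), (13,16), (18,19), (23,24), (22,27).
Pick (1,2); next start ≥ 2 → (5,6); next start ≥ 6 → (13,16); next start ≥ 16 → (18,19); next start ≥ 19 → (23,24).
Selected 5 shows.

5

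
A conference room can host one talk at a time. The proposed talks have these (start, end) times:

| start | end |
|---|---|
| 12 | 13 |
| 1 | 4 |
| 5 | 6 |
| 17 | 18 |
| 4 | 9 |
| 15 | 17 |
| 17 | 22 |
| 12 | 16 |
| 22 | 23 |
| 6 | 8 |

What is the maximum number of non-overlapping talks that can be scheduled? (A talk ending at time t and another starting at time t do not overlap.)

Sorted by end: (1,4)  (5,6)  (6,8)  (4,9)  (12,13)  (12,16)  (15,17)  (17,18)  (17,22)  (22,23)
take (1,4); take (5,6); take (6,8); skip (4,9); take (12,13); skip (12,16); take (15,17); take (17,18); skip (17,22); take (22,23).
Selected 7 talks.

7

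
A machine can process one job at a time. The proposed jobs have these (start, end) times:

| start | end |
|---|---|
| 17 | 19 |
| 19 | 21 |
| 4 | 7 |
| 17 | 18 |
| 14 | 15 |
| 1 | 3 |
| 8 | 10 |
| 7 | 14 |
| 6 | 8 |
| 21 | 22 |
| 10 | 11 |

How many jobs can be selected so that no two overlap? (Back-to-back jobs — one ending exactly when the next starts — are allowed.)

8

Sorted by end: (1,3)  (4,7)  (6,8)  (8,10)  (10,11)  (7,14)  (14,15)  (17,18)  (17,19)  (19,21)  (21,22)
take (1,3); take (4,7); take (8,10); take (10,11); take (14,15); take (17,18); skip (17,19); take (19,21); take (21,22).
Selected 8 jobs.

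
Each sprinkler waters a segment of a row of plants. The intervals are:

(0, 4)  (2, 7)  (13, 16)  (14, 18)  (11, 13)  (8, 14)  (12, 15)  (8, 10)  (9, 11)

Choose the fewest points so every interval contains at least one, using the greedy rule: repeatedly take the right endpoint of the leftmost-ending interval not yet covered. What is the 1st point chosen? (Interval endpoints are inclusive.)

Sort by right endpoint; whenever an interval is uncovered, place a point at its right end.
By right end: [0,4]  [2,7]  [8,10]  [9,11]  [11,13]  [8,14]  [12,15]  [13,16]  [14,18]
[0,4] uncovered → point at 4; [8,10] uncovered → point at 10; [11,13] uncovered → point at 13; [14,18] uncovered → point at 18.
Points: 4, 10, 13, 18 (4 total).

4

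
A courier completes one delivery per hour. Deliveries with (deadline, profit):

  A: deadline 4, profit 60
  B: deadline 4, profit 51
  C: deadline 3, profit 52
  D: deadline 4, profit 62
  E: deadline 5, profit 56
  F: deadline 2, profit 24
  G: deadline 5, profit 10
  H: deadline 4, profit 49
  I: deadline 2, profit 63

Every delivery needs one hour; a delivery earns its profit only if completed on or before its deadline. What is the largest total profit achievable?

293

Profit order: I=63 D=62 A=60 E=56 C=52 B=51 H=49 F=24 G=10
Assign: I→slot 2, D→slot 4, A→slot 3, E→slot 5, C→slot 1, B skipped, H skipped, F skipped, G skipped.
Slots: [1:C] [2:I] [3:A] [4:D] [5:E]
Profit = 52 + 63 + 60 + 62 + 56 = 293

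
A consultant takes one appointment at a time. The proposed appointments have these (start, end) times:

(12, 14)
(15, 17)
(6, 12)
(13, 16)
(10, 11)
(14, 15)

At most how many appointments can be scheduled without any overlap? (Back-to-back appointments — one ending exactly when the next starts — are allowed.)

Sort by end time and greedily take each interval whose start is ≥ the last chosen end.
Sorted by end: (10,11)  (6,12)  (12,14)  (14,15)  (13,16)  (15,17)
take (10,11); take (12,14); take (14,15); take (15,17).
Selected 4 appointments.

4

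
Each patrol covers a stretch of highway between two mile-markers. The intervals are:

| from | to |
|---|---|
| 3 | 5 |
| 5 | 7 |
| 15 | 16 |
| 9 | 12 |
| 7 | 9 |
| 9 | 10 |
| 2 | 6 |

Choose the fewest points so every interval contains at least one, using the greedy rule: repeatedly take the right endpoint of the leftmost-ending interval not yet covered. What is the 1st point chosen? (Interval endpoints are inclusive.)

5

Process intervals by earliest right end; each time one isn't hit yet, stab at its right endpoint.
Sorted: [3,5] [2,6] [5,7] [7,9] [9,10] [9,12] [15,16]
{[3,5],[2,6],[5,7]} hit by 5; {[7,9],[9,10],[9,12]} hit by 9; {[15,16]} hit by 16.
Points: 5, 9, 16 (3 total).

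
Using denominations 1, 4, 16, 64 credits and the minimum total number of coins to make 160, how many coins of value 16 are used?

Greedy: take as many of the largest coin as possible, then repeat with the remainder.
160 = 2×64 + 2×16
Count of 16: 2

2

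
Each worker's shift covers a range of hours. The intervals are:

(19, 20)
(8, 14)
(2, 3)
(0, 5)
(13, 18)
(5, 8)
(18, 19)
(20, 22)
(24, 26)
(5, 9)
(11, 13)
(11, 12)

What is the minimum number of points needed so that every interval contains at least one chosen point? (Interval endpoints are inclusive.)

6

Sorted: [2,3] [0,5] [5,8] [5,9] [11,12] [11,13] [8,14] [13,18] [18,19] [19,20] [20,22] [24,26]
{[2,3],[0,5]} hit by 3; {[5,8],[5,9]} hit by 8; {[11,12],[11,13],[8,14]} hit by 12; {[13,18],[18,19]} hit by 18; {[19,20],[20,22]} hit by 20; {[24,26]} hit by 26.
Points: 3, 8, 12, 18, 20, 26 (6 total).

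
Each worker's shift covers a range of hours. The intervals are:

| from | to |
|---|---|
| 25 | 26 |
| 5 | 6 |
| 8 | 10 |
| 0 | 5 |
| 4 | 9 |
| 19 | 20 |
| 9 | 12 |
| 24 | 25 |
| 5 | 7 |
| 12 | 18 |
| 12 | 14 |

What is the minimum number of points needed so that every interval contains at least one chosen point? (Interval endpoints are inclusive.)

Process intervals by earliest right end; each time one isn't hit yet, stab at its right endpoint.
Sorted: [0,5] [5,6] [5,7] [4,9] [8,10] [9,12] [12,14] [12,18] [19,20] [24,25] [25,26]
{[0,5],[5,6],[5,7],[4,9]} hit by 5; {[8,10],[9,12]} hit by 10; {[12,14],[12,18]} hit by 14; {[19,20]} hit by 20; {[24,25],[25,26]} hit by 25.
Points: 5, 10, 14, 20, 25 (5 total).

5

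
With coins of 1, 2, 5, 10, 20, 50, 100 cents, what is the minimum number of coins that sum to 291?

6

Greedy: take as many of the largest coin as possible, then repeat with the remainder.
291 − 2×100→91 − 1×50→41 − 2×20→1 − 1×1→0
Total coins = 2 + 1 + 2 + 1 = 6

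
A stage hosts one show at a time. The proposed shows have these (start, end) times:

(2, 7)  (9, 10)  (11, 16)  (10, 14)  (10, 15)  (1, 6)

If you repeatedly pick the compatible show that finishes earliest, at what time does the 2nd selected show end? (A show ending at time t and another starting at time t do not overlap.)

Sorted by end: (1,6)  (2,7)  (9,10)  (10,14)  (10,15)  (11,16)
take (1,6); take (9,10); take (10,14).
Selected: (1,6) (9,10) (10,14)

10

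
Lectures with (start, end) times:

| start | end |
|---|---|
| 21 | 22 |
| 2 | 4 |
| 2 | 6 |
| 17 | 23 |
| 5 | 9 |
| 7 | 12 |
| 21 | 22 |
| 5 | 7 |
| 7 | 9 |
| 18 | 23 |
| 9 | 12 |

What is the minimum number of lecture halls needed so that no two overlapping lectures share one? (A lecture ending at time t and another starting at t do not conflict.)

Events (time:±→running): 2:+→1 2:+→2 4:-→1 5:+→2 5:+→3 6:-→2 7:-→1 7:+→2 7:+→3 9:-→2 9:-→1 9:+→2 12:-→1 12:-→0 17:+→1 18:+→2 21:+→3 21:+→4 … peak 4.

4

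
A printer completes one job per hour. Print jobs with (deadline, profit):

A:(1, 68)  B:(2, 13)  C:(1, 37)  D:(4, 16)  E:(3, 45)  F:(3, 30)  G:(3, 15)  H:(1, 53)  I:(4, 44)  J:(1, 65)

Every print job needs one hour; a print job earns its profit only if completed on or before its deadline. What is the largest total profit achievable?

Sort by profit descending; place each in the latest free slot ≤ its deadline.
Profit order: A=68 J=65 H=53 E=45 I=44 C=37 F=30 D=16 G=15 B=13
Assign: A→slot 1, J skipped, H skipped, E→slot 3, I→slot 4, C skipped, F→slot 2, D skipped, G skipped, B skipped.
Slots: [1:A] [2:F] [3:E] [4:I]
Profit = 68 + 30 + 45 + 44 = 187

187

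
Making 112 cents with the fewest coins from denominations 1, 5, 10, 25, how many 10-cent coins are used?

1

Use the largest denomination that fits, subtract, and repeat.
112 − 4×25→12 − 1×10→2 − 2×1→0
Count of 10: 1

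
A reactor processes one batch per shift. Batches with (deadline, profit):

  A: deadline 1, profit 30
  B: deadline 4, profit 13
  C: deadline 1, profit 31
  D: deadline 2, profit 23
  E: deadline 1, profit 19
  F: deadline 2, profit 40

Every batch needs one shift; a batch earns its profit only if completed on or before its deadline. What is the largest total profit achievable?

84

By profit: F(d2,40), C(d1,31), A(d1,30), D(d2,23), E(d1,19), B(d4,13)
F→slot 2; C→slot 1; A skipped; D skipped; E skipped; B→slot 4.
Profit = 31 + 40 + 13 = 84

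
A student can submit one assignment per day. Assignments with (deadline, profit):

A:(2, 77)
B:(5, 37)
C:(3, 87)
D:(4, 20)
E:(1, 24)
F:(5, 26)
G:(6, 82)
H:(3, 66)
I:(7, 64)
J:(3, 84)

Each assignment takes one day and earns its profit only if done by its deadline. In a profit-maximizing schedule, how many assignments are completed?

7

Sort by profit descending; place each in the latest free slot ≤ its deadline.
Profit order: C=87 J=84 G=82 A=77 H=66 I=64 B=37 F=26 E=24 D=20
Assign: C→slot 3, J→slot 2, G→slot 6, A→slot 1, H skipped, I→slot 7, B→slot 5, F→slot 4, E skipped, D skipped.
Slots: [1:A] [2:J] [3:C] [4:F] [5:B] [6:G] [7:I]
7 of 10 scheduled.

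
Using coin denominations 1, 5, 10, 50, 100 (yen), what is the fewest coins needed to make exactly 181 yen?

Greedy: take as many of the largest coin as possible, then repeat with the remainder.
181 = 1×100 + 1×50 + 3×10 + 1×1
Total coins = 1 + 1 + 3 + 1 = 6

6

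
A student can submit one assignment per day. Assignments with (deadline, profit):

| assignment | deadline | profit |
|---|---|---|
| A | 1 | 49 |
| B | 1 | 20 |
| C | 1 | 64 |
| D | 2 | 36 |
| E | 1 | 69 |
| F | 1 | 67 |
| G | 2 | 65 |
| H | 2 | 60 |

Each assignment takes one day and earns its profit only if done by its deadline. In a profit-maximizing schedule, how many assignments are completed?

2

Sort by profit descending; place each in the latest free slot ≤ its deadline.
Profit order: E=69 F=67 G=65 C=64 H=60 A=49 D=36 B=20
Assign: E→slot 1, F skipped, G→slot 2, C skipped, H skipped, A skipped, D skipped, B skipped.
Slots: [1:E] [2:G]
2 of 8 scheduled.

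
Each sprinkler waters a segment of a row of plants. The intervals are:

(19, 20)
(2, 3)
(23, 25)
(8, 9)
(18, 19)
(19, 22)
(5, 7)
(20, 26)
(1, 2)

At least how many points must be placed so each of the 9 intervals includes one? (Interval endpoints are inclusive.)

By right end: [1,2]  [2,3]  [5,7]  [8,9]  [18,19]  [19,20]  [19,22]  [23,25]  [20,26]
[1,2] uncovered → point at 2; [5,7] uncovered → point at 7; [8,9] uncovered → point at 9; [18,19] uncovered → point at 19; [23,25] uncovered → point at 25.
Points: 2, 7, 9, 19, 25 (5 total).

5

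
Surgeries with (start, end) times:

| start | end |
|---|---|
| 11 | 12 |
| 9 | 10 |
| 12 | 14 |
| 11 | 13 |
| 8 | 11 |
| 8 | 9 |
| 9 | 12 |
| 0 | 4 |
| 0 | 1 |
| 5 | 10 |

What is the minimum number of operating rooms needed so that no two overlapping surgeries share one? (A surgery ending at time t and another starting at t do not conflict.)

The answer is the maximum number of intervals overlapping at any instant.
Events (time:±→running): 0:+→1 0:+→2 1:-→1 4:-→0 5:+→1 8:+→2 8:+→3 9:-→2 9:+→3 9:+→4 … peak 4.

4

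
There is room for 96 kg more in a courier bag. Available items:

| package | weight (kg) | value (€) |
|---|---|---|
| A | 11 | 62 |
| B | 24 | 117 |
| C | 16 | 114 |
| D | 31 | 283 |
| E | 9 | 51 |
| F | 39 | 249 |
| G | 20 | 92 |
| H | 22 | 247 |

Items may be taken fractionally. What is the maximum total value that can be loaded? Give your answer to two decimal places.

816.38

Greedy by value/weight ratio, highest first.
Ratios (sorted): H 11.23, D 9.13, C 7.12, F 6.38, E 5.67, A 5.64, B 4.88, G 4.60
take H (22 @ 247); take D (31 @ 283); take C (16 @ 114); take 27/39 of F → 172.38. Capacity used 96/96.
Total value = 816.38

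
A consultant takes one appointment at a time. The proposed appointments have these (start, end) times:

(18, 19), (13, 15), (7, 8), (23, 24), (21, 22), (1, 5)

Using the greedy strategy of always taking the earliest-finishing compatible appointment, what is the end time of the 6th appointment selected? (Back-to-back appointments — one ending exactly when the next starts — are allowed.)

24

Order by finish time; keep every interval that doesn't clash with the previous kept one.
By end time: (1,5), (7,8), (13,15), (18,19), (21,22), (23,24).
Pick (1,5); next start ≥ 5 → (7,8); next start ≥ 8 → (13,15); next start ≥ 15 → (18,19); next start ≥ 19 → (21,22); next start ≥ 22 → (23,24).
Selected: (1,5) (7,8) (13,15) (18,19) (21,22) (23,24)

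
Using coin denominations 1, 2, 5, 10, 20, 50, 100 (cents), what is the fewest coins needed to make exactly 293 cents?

Use the largest denomination that fits, subtract, and repeat.
293 − 2×100→93 − 1×50→43 − 2×20→3 − 1×2→1 − 1×1→0
Total coins = 2 + 1 + 2 + 1 + 1 = 7

7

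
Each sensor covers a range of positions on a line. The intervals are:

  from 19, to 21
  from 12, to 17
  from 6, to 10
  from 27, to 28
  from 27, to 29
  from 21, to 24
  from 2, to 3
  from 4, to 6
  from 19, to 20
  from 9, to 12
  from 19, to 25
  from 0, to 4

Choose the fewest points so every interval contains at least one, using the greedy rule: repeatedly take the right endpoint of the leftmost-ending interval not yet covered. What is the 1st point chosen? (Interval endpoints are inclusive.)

Sorted: [2,3] [0,4] [4,6] [6,10] [9,12] [12,17] [19,20] [19,21] [21,24] [19,25] [27,28] [27,29]
{[2,3],[0,4]} hit by 3; {[4,6],[6,10]} hit by 6; {[9,12],[12,17]} hit by 12; {[19,20],[19,21]} hit by 20; {[21,24],[19,25]} hit by 24; {[27,28],[27,29]} hit by 28.
Points: 3, 6, 12, 20, 24, 28 (6 total).

3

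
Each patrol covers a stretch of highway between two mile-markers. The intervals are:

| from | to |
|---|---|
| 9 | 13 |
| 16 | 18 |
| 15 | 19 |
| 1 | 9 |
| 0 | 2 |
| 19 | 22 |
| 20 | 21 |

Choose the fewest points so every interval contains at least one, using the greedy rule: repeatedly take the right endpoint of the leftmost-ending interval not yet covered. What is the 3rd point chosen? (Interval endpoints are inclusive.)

Sorted: [0,2] [1,9] [9,13] [16,18] [15,19] [20,21] [19,22]
{[0,2],[1,9]} hit by 2; {[9,13]} hit by 13; {[16,18],[15,19]} hit by 18; {[20,21],[19,22]} hit by 21.
Points: 2, 13, 18, 21 (4 total).

18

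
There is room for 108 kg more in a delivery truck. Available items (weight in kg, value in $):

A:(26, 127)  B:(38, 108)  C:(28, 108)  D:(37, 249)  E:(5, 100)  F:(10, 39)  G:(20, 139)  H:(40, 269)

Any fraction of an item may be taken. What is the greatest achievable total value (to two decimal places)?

Ratios (sorted): E 20.00, G 6.95, D 6.73, H 6.72, A 4.88, F 3.90, C 3.86, B 2.84
take E (5 @ 100); take G (20 @ 139); take D (37 @ 249); take H (40 @ 269); take 6/26 of A → 29.31. Capacity used 108/108.
Total value = 786.31

786.31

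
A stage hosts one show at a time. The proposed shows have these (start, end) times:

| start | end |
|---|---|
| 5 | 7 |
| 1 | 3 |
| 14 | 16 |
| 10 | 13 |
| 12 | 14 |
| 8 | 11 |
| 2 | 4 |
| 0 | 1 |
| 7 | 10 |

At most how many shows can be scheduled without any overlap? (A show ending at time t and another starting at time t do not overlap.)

By end time: (0,1), (1,3), (2,4), (5,7), (7,10), (8,11), (10,13), (12,14), (14,16).
Pick (0,1); next start ≥ 1 → (1,3); next start ≥ 3 → (5,7); next start ≥ 7 → (7,10); next start ≥ 10 → (10,13); next start ≥ 13 → (14,16).
Selected 6 shows.

6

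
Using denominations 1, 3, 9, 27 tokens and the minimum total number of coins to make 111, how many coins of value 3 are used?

1

Use the largest denomination that fits, subtract, and repeat.
111 = 4×27 + 1×3
Count of 3: 1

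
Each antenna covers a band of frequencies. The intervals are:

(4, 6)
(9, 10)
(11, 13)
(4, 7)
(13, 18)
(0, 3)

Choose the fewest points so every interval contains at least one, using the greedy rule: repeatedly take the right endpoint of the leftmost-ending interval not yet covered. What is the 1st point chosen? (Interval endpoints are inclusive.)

Sort by right endpoint; whenever an interval is uncovered, place a point at its right end.
Sorted: [0,3] [4,6] [4,7] [9,10] [11,13] [13,18]
{[0,3]} hit by 3; {[4,6],[4,7]} hit by 6; {[9,10]} hit by 10; {[11,13],[13,18]} hit by 13.
Points: 3, 6, 10, 13 (4 total).

3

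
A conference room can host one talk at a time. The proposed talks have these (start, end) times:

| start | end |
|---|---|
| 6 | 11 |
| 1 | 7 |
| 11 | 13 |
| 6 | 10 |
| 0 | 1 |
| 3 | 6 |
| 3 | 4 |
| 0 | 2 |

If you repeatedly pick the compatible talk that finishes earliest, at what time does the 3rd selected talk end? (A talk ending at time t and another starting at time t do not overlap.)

Sorted by end: (0,1)  (0,2)  (3,4)  (3,6)  (1,7)  (6,10)  (6,11)  (11,13)
take (0,1); skip (0,2); take (3,4); skip (1,7); take (6,10); take (11,13).
Selected: (0,1) (3,4) (6,10) (11,13)

10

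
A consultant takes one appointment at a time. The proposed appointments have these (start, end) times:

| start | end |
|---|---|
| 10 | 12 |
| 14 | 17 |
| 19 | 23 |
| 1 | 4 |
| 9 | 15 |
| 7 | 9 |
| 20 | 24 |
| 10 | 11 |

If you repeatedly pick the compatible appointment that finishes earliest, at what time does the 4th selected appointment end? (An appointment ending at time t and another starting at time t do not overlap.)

Order by finish time; keep every interval that doesn't clash with the previous kept one.
Sorted by end: (1,4)  (7,9)  (10,11)  (10,12)  (9,15)  (14,17)  (19,23)  (20,24)
take (1,4); take (7,9); take (10,11); take (14,17); take (19,23).
Selected: (1,4) (7,9) (10,11) (14,17) (19,23)

17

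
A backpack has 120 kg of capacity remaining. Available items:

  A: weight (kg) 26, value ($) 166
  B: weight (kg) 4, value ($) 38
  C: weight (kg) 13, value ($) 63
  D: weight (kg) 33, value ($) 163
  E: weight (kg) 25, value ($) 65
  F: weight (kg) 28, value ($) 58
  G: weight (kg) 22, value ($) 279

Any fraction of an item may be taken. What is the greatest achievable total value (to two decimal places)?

766.20

Ratios (sorted): G 12.68, B 9.50, A 6.38, D 4.94, C 4.85, E 2.60, F 2.07
take G (22 @ 279); take B (4 @ 38); take A (26 @ 166); take D (33 @ 163); take C (13 @ 63); take 22/25 of E → 57.20. Capacity used 120/120.
Total value = 766.20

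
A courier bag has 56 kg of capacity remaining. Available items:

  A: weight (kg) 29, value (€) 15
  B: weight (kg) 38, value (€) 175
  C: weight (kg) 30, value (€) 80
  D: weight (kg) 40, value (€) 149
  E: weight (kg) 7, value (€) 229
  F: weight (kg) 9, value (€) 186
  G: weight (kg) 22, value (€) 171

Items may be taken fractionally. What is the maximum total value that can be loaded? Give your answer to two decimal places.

Ratios (sorted): E 32.71, F 20.67, G 7.77, B 4.61, D 3.73, C 2.67, A 0.52
take E (7 @ 229); take F (9 @ 186); take G (22 @ 171); take 18/38 of B → 82.89. Capacity used 56/56.
Total value = 668.89

668.89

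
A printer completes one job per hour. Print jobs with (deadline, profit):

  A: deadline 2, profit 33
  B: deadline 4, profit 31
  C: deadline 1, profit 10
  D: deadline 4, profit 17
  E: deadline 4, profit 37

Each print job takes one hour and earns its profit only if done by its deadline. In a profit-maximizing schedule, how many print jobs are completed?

4

Take jobs in profit order; each goes to the latest open slot no later than its deadline.
Profit order: E=37 A=33 B=31 D=17 C=10
Assign: E→slot 4, A→slot 2, B→slot 3, D→slot 1, C skipped.
Slots: [1:D] [2:A] [3:B] [4:E]
4 of 5 scheduled.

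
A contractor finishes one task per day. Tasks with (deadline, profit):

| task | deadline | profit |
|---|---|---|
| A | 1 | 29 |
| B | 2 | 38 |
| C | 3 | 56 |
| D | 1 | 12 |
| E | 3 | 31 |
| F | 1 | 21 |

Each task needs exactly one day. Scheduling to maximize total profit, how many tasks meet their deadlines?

3

By profit: C(d3,56), B(d2,38), E(d3,31), A(d1,29), F(d1,21), D(d1,12)
C→slot 3; B→slot 2; E→slot 1; A skipped; F skipped; D skipped.
3 of 6 scheduled.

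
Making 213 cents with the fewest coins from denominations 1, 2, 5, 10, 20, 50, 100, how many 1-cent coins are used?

Use the largest denomination that fits, subtract, and repeat.
213 = 2×100 + 1×10 + 1×2 + 1×1
Count of 1: 1

1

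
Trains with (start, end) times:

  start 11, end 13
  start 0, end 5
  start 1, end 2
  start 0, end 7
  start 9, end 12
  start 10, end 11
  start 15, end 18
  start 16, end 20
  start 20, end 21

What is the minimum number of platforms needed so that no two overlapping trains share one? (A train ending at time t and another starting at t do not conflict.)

3

starts: [0, 0, 1, 9, 10, 11, 15, 16, 20]
ends:   [2, 5, 7, 11, 12, 13, 18, 20, 21]
s0→1 s0→2 s1→3  — peak 3.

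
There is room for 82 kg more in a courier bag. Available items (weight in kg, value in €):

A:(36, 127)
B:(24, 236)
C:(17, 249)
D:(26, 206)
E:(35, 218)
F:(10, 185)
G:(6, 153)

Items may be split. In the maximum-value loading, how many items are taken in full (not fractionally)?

4

Sort by value per unit weight and fill in that order.
Ratios (sorted): G 25.50, F 18.50, C 14.65, B 9.83, D 7.92, E 6.23, A 3.53
take G (6 @ 153); take F (10 @ 185); take C (17 @ 249); take B (24 @ 236); take 25/26 of D → 198.08. Capacity used 82/82.
4 item(s) taken whole; one partial (take 25/26 of D).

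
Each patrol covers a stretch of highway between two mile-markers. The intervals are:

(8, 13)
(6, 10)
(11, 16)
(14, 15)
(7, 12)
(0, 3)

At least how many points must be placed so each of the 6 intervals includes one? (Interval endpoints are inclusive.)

Sort by right endpoint; whenever an interval is uncovered, place a point at its right end.
Sorted: [0,3] [6,10] [7,12] [8,13] [14,15] [11,16]
{[0,3]} hit by 3; {[6,10],[7,12],[8,13]} hit by 10; {[14,15],[11,16]} hit by 15.
Points: 3, 10, 15 (3 total).

3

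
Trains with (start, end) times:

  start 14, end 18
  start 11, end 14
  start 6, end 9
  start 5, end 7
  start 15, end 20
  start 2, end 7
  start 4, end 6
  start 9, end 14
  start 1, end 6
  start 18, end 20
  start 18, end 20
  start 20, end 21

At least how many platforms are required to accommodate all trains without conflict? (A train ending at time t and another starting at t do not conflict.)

4

The answer is the maximum number of intervals overlapping at any instant.
Events (time:±→running): 1:+→1 2:+→2 4:+→3 5:+→4 … peak 4.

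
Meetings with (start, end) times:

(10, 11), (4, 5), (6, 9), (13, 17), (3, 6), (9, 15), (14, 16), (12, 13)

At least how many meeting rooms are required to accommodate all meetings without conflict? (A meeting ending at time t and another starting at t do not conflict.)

3

starts: [3, 4, 6, 9, 10, 12, 13, 14]
ends:   [5, 6, 9, 11, 13, 15, 16, 17]
s3→1 s4→2 e5→1 e6→0 s6→1 e9→0 s9→1 s10→2 e11→1 s12→2 e13→1 s13→2 s14→3  — peak 3.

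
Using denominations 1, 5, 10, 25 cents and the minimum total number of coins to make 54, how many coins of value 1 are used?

Greedy: take as many of the largest coin as possible, then repeat with the remainder.
54 − 2×25→4 − 4×1→0
Count of 1: 4

4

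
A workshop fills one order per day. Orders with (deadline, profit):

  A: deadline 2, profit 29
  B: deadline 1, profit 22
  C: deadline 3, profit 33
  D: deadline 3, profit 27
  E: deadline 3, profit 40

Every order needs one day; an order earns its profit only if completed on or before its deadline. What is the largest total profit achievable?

102

Take jobs in profit order; each goes to the latest open slot no later than its deadline.
By profit: E(d3,40), C(d3,33), A(d2,29), D(d3,27), B(d1,22)
E→slot 3; C→slot 2; A→slot 1; D skipped; B skipped.
Profit = 29 + 33 + 40 = 102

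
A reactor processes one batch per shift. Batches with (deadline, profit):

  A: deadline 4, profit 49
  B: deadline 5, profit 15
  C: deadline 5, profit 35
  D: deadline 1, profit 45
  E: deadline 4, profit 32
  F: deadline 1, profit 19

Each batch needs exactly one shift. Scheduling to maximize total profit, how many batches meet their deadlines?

5

Sort by profit descending; place each in the latest free slot ≤ its deadline.
By profit: A(d4,49), D(d1,45), C(d5,35), E(d4,32), F(d1,19), B(d5,15)
A→slot 4; D→slot 1; C→slot 5; E→slot 3; F skipped; B→slot 2.
5 of 6 scheduled.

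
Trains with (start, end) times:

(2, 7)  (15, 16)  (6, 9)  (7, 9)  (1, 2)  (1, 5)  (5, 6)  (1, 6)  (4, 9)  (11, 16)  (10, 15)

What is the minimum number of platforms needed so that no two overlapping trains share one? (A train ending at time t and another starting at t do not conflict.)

Events (time:±→running): 1:+→1 1:+→2 1:+→3 2:-→2 2:+→3 4:+→4 … peak 4.

4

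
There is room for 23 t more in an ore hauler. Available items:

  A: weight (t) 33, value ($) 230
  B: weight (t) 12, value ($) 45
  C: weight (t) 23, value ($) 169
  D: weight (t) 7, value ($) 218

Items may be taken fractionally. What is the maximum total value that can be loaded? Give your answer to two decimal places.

Sort by value per unit weight and fill in that order.
Ratios (sorted): D 31.14, C 7.35, A 6.97, B 3.75
take D (7 @ 218); take 16/23 of C → 117.57. Capacity used 23/23.
Total value = 335.57

335.57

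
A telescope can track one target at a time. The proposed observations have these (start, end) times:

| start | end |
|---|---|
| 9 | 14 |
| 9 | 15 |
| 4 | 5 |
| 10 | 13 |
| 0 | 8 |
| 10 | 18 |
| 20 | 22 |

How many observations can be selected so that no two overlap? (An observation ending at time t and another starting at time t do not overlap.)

Sort by end time and greedily take each interval whose start is ≥ the last chosen end.
By end time: (4,5), (0,8), (10,13), (9,14), (9,15), (10,18), (20,22).
Pick (4,5); next start ≥ 5 → (10,13); next start ≥ 13 → (20,22).
Selected 3 observations.

3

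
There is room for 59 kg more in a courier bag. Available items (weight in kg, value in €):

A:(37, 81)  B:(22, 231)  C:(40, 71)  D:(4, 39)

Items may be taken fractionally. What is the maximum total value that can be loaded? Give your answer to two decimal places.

Greedy by value/weight ratio, highest first.
Ratios (sorted): B 10.50, D 9.75, A 2.19, C 1.77
take B (22 @ 231); take D (4 @ 39); take 33/37 of A → 72.24. Capacity used 59/59.
Total value = 342.24

342.24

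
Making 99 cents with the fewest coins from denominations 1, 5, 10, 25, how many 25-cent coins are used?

Use the largest denomination that fits, subtract, and repeat.
99 − 3×25→24 − 2×10→4 − 4×1→0
Count of 25: 3

3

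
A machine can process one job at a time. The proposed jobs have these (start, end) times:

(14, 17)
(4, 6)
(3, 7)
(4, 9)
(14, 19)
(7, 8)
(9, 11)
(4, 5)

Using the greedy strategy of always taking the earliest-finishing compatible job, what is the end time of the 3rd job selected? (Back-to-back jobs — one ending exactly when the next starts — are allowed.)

Sorted by end: (4,5)  (4,6)  (3,7)  (7,8)  (4,9)  (9,11)  (14,17)  (14,19)
take (4,5); skip (4,6); skip (3,7); take (7,8); skip (4,9); take (9,11); take (14,17); skip (14,19).
Selected: (4,5) (7,8) (9,11) (14,17)

11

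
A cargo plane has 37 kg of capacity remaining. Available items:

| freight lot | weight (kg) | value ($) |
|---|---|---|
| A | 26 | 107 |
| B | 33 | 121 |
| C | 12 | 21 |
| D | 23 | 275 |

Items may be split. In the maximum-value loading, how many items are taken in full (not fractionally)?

1

Ratios (sorted): D 11.96, A 4.12, B 3.67, C 1.75
take D (23 @ 275); take 14/26 of A → 57.62. Capacity used 37/37.
1 item(s) taken whole; one partial (take 14/26 of A).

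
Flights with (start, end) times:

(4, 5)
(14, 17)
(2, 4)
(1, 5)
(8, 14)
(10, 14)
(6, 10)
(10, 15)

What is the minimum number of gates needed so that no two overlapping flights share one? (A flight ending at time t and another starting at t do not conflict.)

The answer is the maximum number of intervals overlapping at any instant.
Events (time:±→running): 1:+→1 2:+→2 4:-→1 4:+→2 5:-→1 5:-→0 6:+→1 8:+→2 10:-→1 10:+→2 10:+→3 … peak 3.

3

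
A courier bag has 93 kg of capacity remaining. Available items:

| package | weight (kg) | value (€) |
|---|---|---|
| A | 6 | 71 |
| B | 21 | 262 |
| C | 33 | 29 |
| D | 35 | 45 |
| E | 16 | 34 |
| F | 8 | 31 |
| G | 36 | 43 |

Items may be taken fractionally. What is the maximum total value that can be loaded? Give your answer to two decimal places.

451.36

Ratios (sorted): B 12.48, A 11.83, F 3.88, E 2.12, D 1.29, G 1.19, C 0.88
take B (21 @ 262); take A (6 @ 71); take F (8 @ 31); take E (16 @ 34); take D (35 @ 45); take 7/36 of G → 8.36. Capacity used 93/93.
Total value = 451.36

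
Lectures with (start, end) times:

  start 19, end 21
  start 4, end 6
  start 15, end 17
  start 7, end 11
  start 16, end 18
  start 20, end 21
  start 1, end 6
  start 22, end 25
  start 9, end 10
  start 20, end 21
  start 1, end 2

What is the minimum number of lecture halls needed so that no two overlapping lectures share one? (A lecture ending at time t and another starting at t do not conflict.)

3

starts: [1, 1, 4, 7, 9, 15, 16, 19, 20, 20, 22]
ends:   [2, 6, 6, 10, 11, 17, 18, 21, 21, 21, 25]
s1→1 s1→2 e2→1 s4→2 e6→1 e6→0 s7→1 s9→2 e10→1 e11→0 s15→1 s16→2 e17→1 e18→0 s19→1 s20→2 s20→3  — peak 3.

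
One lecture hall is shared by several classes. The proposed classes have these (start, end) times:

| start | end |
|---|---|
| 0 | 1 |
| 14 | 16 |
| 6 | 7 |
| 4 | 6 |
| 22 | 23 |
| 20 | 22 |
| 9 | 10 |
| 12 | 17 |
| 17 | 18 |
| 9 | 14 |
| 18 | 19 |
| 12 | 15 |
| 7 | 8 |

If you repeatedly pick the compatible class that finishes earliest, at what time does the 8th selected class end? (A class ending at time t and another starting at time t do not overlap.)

19

Sort by end time and greedily take each interval whose start is ≥ the last chosen end.
Sorted by end: (0,1)  (4,6)  (6,7)  (7,8)  (9,10)  (9,14)  (12,15)  (14,16)  (12,17)  (17,18)  (18,19)  (20,22)  (22,23)
take (0,1); take (4,6); take (6,7); take (7,8); take (9,10); take (12,15); take (17,18); take (18,19); take (20,22); take (22,23).
Selected: (0,1) (4,6) (6,7) (7,8) (9,10) (12,15) (17,18) (18,19) (20,22) (22,23)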